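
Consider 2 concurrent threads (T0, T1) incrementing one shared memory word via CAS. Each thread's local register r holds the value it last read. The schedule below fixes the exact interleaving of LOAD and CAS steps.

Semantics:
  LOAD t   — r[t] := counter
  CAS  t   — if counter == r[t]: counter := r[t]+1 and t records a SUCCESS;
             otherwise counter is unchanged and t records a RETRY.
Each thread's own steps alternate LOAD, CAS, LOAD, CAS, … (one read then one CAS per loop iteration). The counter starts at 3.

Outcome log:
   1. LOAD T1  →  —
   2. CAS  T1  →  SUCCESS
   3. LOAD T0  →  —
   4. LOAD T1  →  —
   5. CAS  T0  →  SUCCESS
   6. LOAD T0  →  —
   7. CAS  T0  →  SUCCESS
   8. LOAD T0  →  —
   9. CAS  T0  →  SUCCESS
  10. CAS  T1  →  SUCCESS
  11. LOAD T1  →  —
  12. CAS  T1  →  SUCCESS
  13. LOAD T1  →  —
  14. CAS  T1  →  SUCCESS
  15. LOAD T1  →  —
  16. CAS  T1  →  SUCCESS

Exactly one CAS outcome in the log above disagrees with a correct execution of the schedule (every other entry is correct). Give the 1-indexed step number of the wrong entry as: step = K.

Reference trace:
step 1: T1 LOAD ⇒ load; ctr=3 reg=3
step 2: T1 CAS ⇒ ok; ctr=4 reg=3
step 3: T0 LOAD ⇒ load; ctr=4 reg=4
step 4: T1 LOAD ⇒ load; ctr=4 reg=4
step 5: T0 CAS ⇒ ok; ctr=5 reg=4
step 6: T0 LOAD ⇒ load; ctr=5 reg=5
step 7: T0 CAS ⇒ ok; ctr=6 reg=5
step 8: T0 LOAD ⇒ load; ctr=6 reg=6
step 9: T0 CAS ⇒ ok; ctr=7 reg=6
step 10: T1 CAS ⇒ retry; ctr=7 reg=4
step 11: T1 LOAD ⇒ load; ctr=7 reg=7
step 12: T1 CAS ⇒ ok; ctr=8 reg=7
step 13: T1 LOAD ⇒ load; ctr=8 reg=8
step 14: T1 CAS ⇒ ok; ctr=9 reg=8
step 15: T1 LOAD ⇒ load; ctr=9 reg=9
step 16: T1 CAS ⇒ ok; ctr=10 reg=9
Mismatch at 10.

step = 10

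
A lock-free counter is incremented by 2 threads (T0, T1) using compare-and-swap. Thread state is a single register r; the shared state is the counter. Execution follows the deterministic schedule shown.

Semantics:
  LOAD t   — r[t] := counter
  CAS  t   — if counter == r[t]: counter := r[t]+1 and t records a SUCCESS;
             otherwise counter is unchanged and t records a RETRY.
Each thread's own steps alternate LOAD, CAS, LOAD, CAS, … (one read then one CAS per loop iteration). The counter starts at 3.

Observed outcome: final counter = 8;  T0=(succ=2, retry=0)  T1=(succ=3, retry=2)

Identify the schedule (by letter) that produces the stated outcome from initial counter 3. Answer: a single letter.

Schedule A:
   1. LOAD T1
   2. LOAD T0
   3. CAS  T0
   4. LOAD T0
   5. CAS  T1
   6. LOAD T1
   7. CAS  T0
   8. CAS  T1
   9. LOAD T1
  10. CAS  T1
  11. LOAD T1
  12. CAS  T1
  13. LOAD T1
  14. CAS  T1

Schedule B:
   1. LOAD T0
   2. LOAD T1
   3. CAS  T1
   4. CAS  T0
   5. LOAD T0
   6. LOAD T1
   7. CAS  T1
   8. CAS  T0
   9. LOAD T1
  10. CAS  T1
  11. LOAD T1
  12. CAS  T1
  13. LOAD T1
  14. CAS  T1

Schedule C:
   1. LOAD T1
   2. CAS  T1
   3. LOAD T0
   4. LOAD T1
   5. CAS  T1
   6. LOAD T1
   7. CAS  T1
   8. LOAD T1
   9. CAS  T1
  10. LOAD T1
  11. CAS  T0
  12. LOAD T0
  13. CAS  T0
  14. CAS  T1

A

Simulating candidate A:
[1] T1.load  rd  (counter 3, T1.r 3)
[2] T0.load  rd  (counter 3, T0.r 3)
[3] T0.cas  hit  (counter 4, T0.r 3)
[4] T0.load  rd  (counter 4, T0.r 4)
[5] T1.cas  miss  (counter 4, T1.r 3)
[6] T1.load  rd  (counter 4, T1.r 4)
[7] T0.cas  hit  (counter 5, T0.r 4)
[8] T1.cas  miss  (counter 5, T1.r 4)
[9] T1.load  rd  (counter 5, T1.r 5)
[10] T1.cas  hit  (counter 6, T1.r 5)
[11] T1.load  rd  (counter 6, T1.r 6)
[12] T1.cas  hit  (counter 7, T1.r 6)
[13] T1.load  rd  (counter 7, T1.r 7)
[14] T1.cas  hit  (counter 8, T1.r 7)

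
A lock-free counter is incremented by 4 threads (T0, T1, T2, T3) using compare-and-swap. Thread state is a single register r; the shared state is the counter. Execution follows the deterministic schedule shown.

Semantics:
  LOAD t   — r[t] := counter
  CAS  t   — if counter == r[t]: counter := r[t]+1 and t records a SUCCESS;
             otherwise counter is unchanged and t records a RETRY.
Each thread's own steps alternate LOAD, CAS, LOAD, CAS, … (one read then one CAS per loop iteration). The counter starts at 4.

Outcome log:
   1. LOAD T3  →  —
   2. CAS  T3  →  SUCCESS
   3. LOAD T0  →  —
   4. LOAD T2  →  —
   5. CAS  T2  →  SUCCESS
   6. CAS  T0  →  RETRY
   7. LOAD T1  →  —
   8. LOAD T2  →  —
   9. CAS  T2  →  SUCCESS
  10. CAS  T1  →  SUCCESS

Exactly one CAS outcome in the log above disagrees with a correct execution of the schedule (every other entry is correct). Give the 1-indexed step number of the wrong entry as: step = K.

Re-executing:
[1] T3.load  rd  (counter 4, T3.r 4)
[2] T3.cas  hit  (counter 5, T3.r 4)
[3] T0.load  rd  (counter 5, T0.r 5)
[4] T2.load  rd  (counter 5, T2.r 5)
[5] T2.cas  hit  (counter 6, T2.r 5)
[6] T0.cas  miss  (counter 6, T0.r 5)
[7] T1.load  rd  (counter 6, T1.r 6)
[8] T2.load  rd  (counter 6, T2.r 6)
[9] T2.cas  hit  (counter 7, T2.r 6)
[10] T1.cas  miss  (counter 7, T1.r 6)
Mismatch at 10.

step = 10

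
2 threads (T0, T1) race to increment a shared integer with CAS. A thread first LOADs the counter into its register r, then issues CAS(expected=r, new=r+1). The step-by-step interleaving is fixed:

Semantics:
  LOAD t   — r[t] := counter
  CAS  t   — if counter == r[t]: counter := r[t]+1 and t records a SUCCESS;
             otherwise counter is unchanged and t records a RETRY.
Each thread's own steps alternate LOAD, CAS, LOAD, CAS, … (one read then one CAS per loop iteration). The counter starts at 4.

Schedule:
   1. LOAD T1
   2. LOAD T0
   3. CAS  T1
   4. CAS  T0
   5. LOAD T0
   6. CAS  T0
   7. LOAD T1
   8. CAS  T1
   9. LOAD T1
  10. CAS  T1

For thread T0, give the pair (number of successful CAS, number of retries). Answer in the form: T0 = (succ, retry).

T0 = (1, 1)

[1] T1.load  rd  (counter 4, T1.r 4)
[2] T0.load  rd  (counter 4, T0.r 4)
[3] T1.cas  hit  (counter 5, T1.r 4)
[4] T0.cas  miss  (counter 5, T0.r 4)
[5] T0.load  rd  (counter 5, T0.r 5)
[6] T0.cas  hit  (counter 6, T0.r 5)
[7] T1.load  rd  (counter 6, T1.r 6)
[8] T1.cas  hit  (counter 7, T1.r 6)
[9] T1.load  rd  (counter 7, T1.r 7)
[10] T1.cas  hit  (counter 8, T1.r 7)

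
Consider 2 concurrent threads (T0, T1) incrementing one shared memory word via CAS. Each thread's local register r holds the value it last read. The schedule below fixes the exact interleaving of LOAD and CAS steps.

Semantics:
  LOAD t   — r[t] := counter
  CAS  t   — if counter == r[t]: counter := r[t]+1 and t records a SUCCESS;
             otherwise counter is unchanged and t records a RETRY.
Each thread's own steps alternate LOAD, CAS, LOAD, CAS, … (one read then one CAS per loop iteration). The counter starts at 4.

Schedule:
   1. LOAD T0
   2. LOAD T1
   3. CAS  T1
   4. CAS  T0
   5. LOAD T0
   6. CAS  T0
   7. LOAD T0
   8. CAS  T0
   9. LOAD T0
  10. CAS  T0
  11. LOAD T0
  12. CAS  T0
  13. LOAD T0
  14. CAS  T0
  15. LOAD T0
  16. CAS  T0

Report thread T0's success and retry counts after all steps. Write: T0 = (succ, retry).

step 1: T0 LOAD ⇒ load; ctr=4 reg=4
step 2: T1 LOAD ⇒ load; ctr=4 reg=4
step 3: T1 CAS ⇒ ok; ctr=5 reg=4
step 4: T0 CAS ⇒ retry; ctr=5 reg=4
step 5: T0 LOAD ⇒ load; ctr=5 reg=5
step 6: T0 CAS ⇒ ok; ctr=6 reg=5
step 7: T0 LOAD ⇒ load; ctr=6 reg=6
step 8: T0 CAS ⇒ ok; ctr=7 reg=6
step 9: T0 LOAD ⇒ load; ctr=7 reg=7
step 10: T0 CAS ⇒ ok; ctr=8 reg=7
step 11: T0 LOAD ⇒ load; ctr=8 reg=8
step 12: T0 CAS ⇒ ok; ctr=9 reg=8
step 13: T0 LOAD ⇒ load; ctr=9 reg=9
step 14: T0 CAS ⇒ ok; ctr=10 reg=9
step 15: T0 LOAD ⇒ load; ctr=10 reg=10
step 16: T0 CAS ⇒ ok; ctr=11 reg=10

T0 = (6, 1)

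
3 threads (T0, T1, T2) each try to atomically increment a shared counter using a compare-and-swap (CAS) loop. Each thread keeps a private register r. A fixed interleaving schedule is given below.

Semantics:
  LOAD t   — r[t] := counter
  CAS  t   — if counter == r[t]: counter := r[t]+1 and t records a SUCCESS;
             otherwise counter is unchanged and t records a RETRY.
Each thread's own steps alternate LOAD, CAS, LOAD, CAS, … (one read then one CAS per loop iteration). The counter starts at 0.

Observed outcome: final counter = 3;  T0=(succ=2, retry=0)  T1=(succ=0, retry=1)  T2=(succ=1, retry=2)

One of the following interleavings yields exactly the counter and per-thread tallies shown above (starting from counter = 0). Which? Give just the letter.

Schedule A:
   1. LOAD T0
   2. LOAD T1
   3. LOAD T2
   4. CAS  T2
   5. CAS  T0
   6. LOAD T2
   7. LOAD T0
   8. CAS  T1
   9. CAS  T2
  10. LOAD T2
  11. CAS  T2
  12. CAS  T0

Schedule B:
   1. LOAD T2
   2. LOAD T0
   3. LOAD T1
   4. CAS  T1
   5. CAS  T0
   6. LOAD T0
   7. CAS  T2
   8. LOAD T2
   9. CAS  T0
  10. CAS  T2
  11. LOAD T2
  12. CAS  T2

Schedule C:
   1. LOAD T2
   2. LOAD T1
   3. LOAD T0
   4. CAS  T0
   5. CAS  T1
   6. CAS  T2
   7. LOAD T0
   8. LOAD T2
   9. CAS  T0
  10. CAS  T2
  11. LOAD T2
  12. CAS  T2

C

Simulating candidate C:
1. LOAD T2 → mem=0 r[T2]=0 [LOAD]
2. LOAD T1 → mem=0 r[T1]=0 [LOAD]
3. LOAD T0 → mem=0 r[T0]=0 [LOAD]
4. CAS T0 → mem=1 r[T0]=0 [OK]
5. CAS T1 → mem=1 r[T1]=0 [RETRY]
6. CAS T2 → mem=1 r[T2]=0 [RETRY]
7. LOAD T0 → mem=1 r[T0]=1 [LOAD]
8. LOAD T2 → mem=1 r[T2]=1 [LOAD]
9. CAS T0 → mem=2 r[T0]=1 [OK]
10. CAS T2 → mem=2 r[T2]=1 [RETRY]
11. LOAD T2 → mem=2 r[T2]=2 [LOAD]
12. CAS T2 → mem=3 r[T2]=2 [OK]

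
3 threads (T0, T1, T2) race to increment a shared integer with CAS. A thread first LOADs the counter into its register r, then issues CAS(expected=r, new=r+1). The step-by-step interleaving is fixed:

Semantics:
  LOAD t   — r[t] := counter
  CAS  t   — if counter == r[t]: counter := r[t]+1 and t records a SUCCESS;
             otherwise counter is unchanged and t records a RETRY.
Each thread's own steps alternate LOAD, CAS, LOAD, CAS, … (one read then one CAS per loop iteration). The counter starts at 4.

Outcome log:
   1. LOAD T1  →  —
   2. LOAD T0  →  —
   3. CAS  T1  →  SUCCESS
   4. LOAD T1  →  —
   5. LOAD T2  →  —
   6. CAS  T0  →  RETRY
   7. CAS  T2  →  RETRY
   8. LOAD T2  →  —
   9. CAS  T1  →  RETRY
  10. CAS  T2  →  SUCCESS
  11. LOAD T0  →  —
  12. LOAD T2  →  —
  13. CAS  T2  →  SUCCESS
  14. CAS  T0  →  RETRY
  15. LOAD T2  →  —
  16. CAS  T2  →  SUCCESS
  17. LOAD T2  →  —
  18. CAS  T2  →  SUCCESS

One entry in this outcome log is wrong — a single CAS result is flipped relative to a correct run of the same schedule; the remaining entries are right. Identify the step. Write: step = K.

Reference trace:
1. LOAD T1 → mem=4 r[T1]=4 [LOAD]
2. LOAD T0 → mem=4 r[T0]=4 [LOAD]
3. CAS T1 → mem=5 r[T1]=4 [OK]
4. LOAD T1 → mem=5 r[T1]=5 [LOAD]
5. LOAD T2 → mem=5 r[T2]=5 [LOAD]
6. CAS T0 → mem=5 r[T0]=4 [RETRY]
7. CAS T2 → mem=6 r[T2]=5 [OK]
8. LOAD T2 → mem=6 r[T2]=6 [LOAD]
9. CAS T1 → mem=6 r[T1]=5 [RETRY]
10. CAS T2 → mem=7 r[T2]=6 [OK]
11. LOAD T0 → mem=7 r[T0]=7 [LOAD]
12. LOAD T2 → mem=7 r[T2]=7 [LOAD]
13. CAS T2 → mem=8 r[T2]=7 [OK]
14. CAS T0 → mem=8 r[T0]=7 [RETRY]
15. LOAD T2 → mem=8 r[T2]=8 [LOAD]
16. CAS T2 → mem=9 r[T2]=8 [OK]
17. LOAD T2 → mem=9 r[T2]=9 [LOAD]
18. CAS T2 → mem=10 r[T2]=9 [OK]
Mismatch at 7.

step = 7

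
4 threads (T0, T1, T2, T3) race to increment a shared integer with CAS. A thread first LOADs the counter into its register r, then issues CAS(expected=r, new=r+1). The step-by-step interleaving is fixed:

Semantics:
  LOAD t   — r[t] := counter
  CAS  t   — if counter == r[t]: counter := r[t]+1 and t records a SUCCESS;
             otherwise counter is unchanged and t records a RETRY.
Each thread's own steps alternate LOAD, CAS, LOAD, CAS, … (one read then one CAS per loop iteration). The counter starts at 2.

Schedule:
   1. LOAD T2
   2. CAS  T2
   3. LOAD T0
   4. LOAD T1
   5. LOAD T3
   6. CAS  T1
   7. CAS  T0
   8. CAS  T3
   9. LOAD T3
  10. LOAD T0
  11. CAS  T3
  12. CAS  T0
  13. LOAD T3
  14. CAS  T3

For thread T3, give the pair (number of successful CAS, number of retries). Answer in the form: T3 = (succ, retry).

1. LOAD T2 → mem=2 r[T2]=2 [LOAD]
2. CAS T2 → mem=3 r[T2]=2 [OK]
3. LOAD T0 → mem=3 r[T0]=3 [LOAD]
4. LOAD T1 → mem=3 r[T1]=3 [LOAD]
5. LOAD T3 → mem=3 r[T3]=3 [LOAD]
6. CAS T1 → mem=4 r[T1]=3 [OK]
7. CAS T0 → mem=4 r[T0]=3 [RETRY]
8. CAS T3 → mem=4 r[T3]=3 [RETRY]
9. LOAD T3 → mem=4 r[T3]=4 [LOAD]
10. LOAD T0 → mem=4 r[T0]=4 [LOAD]
11. CAS T3 → mem=5 r[T3]=4 [OK]
12. CAS T0 → mem=5 r[T0]=4 [RETRY]
13. LOAD T3 → mem=5 r[T3]=5 [LOAD]
14. CAS T3 → mem=6 r[T3]=5 [OK]

T3 = (2, 1)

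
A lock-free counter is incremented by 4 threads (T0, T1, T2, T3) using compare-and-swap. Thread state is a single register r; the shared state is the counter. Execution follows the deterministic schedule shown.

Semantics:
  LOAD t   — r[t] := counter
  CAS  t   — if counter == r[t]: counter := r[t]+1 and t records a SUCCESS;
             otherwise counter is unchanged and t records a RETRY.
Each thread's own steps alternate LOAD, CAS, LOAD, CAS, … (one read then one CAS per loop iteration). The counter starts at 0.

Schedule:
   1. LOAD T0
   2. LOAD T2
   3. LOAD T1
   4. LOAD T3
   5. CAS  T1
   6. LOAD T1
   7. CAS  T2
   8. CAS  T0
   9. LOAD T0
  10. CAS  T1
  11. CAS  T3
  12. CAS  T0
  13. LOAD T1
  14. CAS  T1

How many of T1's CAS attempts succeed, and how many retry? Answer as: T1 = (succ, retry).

#1 T0 reads 0
#2 T2 reads 0
#3 T1 reads 0
#4 T3 reads 0
#5 T1 CAS(0→1) writes; counter now 1
#6 T1 reads 1
#7 T2 CAS(0→1) fails; counter now 1
#8 T0 CAS(0→1) fails; counter now 1
#9 T0 reads 1
#10 T1 CAS(1→2) writes; counter now 2
#11 T3 CAS(0→1) fails; counter now 2
#12 T0 CAS(1→2) fails; counter now 2
#13 T1 reads 2
#14 T1 CAS(2→3) writes; counter now 3

T1 = (3, 0)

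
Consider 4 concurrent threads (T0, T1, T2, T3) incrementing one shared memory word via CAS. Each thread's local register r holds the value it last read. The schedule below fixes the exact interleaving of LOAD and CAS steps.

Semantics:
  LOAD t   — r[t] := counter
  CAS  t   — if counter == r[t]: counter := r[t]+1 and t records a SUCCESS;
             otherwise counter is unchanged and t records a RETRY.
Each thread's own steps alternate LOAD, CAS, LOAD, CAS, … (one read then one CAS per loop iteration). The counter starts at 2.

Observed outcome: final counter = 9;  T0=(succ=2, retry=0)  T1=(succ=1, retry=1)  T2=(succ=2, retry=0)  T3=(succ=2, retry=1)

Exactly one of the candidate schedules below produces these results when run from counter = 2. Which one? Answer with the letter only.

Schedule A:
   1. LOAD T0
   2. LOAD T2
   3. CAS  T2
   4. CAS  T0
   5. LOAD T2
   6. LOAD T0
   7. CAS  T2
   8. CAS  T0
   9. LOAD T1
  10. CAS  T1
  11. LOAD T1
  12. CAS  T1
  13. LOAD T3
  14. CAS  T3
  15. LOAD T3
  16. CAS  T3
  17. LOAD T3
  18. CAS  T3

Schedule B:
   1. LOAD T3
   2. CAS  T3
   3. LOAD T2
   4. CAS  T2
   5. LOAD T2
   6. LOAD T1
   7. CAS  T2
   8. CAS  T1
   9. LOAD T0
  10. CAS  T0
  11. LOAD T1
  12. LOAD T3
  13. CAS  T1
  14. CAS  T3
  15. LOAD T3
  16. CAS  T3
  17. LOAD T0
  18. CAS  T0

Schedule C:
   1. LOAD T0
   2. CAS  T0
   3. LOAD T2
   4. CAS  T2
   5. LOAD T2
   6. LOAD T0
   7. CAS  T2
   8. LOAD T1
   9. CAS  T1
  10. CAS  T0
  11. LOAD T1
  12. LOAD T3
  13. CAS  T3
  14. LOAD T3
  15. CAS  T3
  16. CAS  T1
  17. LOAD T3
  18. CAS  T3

Simulating candidate B:
1. LOAD T3 → mem=2 r[T3]=2 [LOAD]
2. CAS T3 → mem=3 r[T3]=2 [OK]
3. LOAD T2 → mem=3 r[T2]=3 [LOAD]
4. CAS T2 → mem=4 r[T2]=3 [OK]
5. LOAD T2 → mem=4 r[T2]=4 [LOAD]
6. LOAD T1 → mem=4 r[T1]=4 [LOAD]
7. CAS T2 → mem=5 r[T2]=4 [OK]
8. CAS T1 → mem=5 r[T1]=4 [RETRY]
9. LOAD T0 → mem=5 r[T0]=5 [LOAD]
10. CAS T0 → mem=6 r[T0]=5 [OK]
11. LOAD T1 → mem=6 r[T1]=6 [LOAD]
12. LOAD T3 → mem=6 r[T3]=6 [LOAD]
13. CAS T1 → mem=7 r[T1]=6 [OK]
14. CAS T3 → mem=7 r[T3]=6 [RETRY]
15. LOAD T3 → mem=7 r[T3]=7 [LOAD]
16. CAS T3 → mem=8 r[T3]=7 [OK]
17. LOAD T0 → mem=8 r[T0]=8 [LOAD]
18. CAS T0 → mem=9 r[T0]=8 [OK]

B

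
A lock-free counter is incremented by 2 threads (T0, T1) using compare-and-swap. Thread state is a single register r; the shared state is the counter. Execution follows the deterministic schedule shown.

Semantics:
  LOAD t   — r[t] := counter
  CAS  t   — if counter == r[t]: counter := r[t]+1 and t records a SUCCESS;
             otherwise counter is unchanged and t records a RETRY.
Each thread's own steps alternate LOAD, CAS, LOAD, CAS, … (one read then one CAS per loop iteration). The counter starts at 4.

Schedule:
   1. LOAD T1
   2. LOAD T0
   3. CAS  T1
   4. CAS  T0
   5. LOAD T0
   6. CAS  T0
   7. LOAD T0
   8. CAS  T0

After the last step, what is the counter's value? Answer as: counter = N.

counter = 7

T1 LOAD — after: cnt=4, r=4 — load
T0 LOAD — after: cnt=4, r=4 — load
T1 CAS — after: cnt=5, r=4 — ok
T0 CAS — after: cnt=5, r=4 — retry
T0 LOAD — after: cnt=5, r=5 — load
T0 CAS — after: cnt=6, r=5 — ok
T0 LOAD — after: cnt=6, r=6 — load
T0 CAS — after: cnt=7, r=6 — ok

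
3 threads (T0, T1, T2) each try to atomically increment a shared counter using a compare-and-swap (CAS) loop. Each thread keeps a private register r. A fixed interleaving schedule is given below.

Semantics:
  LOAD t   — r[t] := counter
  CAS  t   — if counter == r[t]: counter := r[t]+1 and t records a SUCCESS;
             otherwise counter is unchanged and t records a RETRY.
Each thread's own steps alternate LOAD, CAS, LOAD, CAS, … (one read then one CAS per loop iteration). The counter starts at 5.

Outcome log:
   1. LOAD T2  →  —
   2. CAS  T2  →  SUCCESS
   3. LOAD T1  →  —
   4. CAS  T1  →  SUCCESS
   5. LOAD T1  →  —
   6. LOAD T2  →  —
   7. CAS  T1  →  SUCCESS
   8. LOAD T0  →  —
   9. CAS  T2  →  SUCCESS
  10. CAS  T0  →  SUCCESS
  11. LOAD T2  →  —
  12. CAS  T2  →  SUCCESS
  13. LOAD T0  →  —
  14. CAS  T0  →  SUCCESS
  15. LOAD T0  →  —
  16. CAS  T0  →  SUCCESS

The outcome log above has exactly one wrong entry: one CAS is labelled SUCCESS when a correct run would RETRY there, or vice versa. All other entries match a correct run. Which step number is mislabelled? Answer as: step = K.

step = 9

Correct run:
#1 T2 reads 5
#2 T2 CAS(5→6) writes; counter now 6
#3 T1 reads 6
#4 T1 CAS(6→7) writes; counter now 7
#5 T1 reads 7
#6 T2 reads 7
#7 T1 CAS(7→8) writes; counter now 8
#8 T0 reads 8
#9 T2 CAS(7→8) fails; counter now 8
#10 T0 CAS(8→9) writes; counter now 9
#11 T2 reads 9
#12 T2 CAS(9→10) writes; counter now 10
#13 T0 reads 10
#14 T0 CAS(10→11) writes; counter now 11
#15 T0 reads 11
#16 T0 CAS(11→12) writes; counter now 12
Flip is step 9.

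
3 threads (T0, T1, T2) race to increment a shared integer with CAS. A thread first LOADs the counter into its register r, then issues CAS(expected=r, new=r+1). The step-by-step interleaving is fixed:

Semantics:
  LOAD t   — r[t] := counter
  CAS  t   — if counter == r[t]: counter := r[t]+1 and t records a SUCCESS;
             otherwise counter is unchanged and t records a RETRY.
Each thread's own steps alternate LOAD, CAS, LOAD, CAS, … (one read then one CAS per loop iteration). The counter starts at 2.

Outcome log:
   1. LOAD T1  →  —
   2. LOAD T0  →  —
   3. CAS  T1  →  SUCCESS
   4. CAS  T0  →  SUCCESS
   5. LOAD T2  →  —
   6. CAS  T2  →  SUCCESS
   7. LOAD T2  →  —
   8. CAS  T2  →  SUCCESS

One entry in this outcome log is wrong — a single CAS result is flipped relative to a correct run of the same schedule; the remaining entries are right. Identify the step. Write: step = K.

Reference trace:
[1] T1.load  rd  (counter 2, T1.r 2)
[2] T0.load  rd  (counter 2, T0.r 2)
[3] T1.cas  hit  (counter 3, T1.r 2)
[4] T0.cas  miss  (counter 3, T0.r 2)
[5] T2.load  rd  (counter 3, T2.r 3)
[6] T2.cas  hit  (counter 4, T2.r 3)
[7] T2.load  rd  (counter 4, T2.r 4)
[8] T2.cas  hit  (counter 5, T2.r 4)
Log disagrees first at step 4.

step = 4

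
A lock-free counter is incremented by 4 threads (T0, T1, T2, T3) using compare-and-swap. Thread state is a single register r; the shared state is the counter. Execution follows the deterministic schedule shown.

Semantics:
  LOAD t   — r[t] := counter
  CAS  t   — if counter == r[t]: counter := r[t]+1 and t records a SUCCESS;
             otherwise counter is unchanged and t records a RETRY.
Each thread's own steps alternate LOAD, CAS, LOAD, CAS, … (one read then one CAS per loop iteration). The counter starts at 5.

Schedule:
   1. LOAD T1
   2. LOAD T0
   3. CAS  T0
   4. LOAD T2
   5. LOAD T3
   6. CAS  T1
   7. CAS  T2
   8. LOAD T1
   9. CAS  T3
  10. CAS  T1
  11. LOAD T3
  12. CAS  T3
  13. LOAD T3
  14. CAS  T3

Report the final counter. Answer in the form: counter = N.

1. LOAD T1 → mem=5 r[T1]=5 [LOAD]
2. LOAD T0 → mem=5 r[T0]=5 [LOAD]
3. CAS T0 → mem=6 r[T0]=5 [OK]
4. LOAD T2 → mem=6 r[T2]=6 [LOAD]
5. LOAD T3 → mem=6 r[T3]=6 [LOAD]
6. CAS T1 → mem=6 r[T1]=5 [RETRY]
7. CAS T2 → mem=7 r[T2]=6 [OK]
8. LOAD T1 → mem=7 r[T1]=7 [LOAD]
9. CAS T3 → mem=7 r[T3]=6 [RETRY]
10. CAS T1 → mem=8 r[T1]=7 [OK]
11. LOAD T3 → mem=8 r[T3]=8 [LOAD]
12. CAS T3 → mem=9 r[T3]=8 [OK]
13. LOAD T3 → mem=9 r[T3]=9 [LOAD]
14. CAS T3 → mem=10 r[T3]=9 [OK]

counter = 10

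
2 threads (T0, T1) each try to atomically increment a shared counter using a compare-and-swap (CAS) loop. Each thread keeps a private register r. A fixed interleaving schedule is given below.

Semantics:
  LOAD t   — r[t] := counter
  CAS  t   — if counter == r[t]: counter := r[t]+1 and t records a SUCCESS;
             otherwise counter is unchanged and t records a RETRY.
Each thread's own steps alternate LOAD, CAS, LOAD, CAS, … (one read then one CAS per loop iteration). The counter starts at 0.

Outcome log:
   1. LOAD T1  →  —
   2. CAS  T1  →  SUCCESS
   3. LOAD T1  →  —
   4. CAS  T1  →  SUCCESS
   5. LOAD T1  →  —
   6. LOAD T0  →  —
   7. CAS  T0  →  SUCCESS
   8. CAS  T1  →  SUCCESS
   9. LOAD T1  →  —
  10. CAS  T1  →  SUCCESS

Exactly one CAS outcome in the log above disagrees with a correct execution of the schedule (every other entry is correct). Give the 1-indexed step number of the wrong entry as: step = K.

Correct run:
[1] T1.load  rd  (counter 0, T1.r 0)
[2] T1.cas  hit  (counter 1, T1.r 0)
[3] T1.load  rd  (counter 1, T1.r 1)
[4] T1.cas  hit  (counter 2, T1.r 1)
[5] T1.load  rd  (counter 2, T1.r 2)
[6] T0.load  rd  (counter 2, T0.r 2)
[7] T0.cas  hit  (counter 3, T0.r 2)
[8] T1.cas  miss  (counter 3, T1.r 2)
[9] T1.load  rd  (counter 3, T1.r 3)
[10] T1.cas  hit  (counter 4, T1.r 3)
Mismatch at 8.

step = 8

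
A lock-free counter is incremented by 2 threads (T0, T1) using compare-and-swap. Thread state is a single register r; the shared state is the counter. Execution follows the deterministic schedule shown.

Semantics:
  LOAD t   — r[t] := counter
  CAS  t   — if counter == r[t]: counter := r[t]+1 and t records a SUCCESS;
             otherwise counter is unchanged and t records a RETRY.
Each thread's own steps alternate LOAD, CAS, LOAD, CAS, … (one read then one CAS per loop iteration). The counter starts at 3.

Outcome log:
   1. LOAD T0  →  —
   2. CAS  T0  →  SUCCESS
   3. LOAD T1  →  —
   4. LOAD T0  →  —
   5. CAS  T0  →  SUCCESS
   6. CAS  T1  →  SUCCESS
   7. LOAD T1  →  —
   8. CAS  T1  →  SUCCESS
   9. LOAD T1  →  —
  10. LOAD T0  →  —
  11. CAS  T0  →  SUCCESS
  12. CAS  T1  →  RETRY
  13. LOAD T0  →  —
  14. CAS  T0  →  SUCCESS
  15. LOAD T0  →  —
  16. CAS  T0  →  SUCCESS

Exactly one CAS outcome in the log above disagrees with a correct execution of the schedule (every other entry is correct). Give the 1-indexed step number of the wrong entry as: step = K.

step = 6

Reference trace:
[1] T0.load  rd  (counter 3, T0.r 3)
[2] T0.cas  hit  (counter 4, T0.r 3)
[3] T1.load  rd  (counter 4, T1.r 4)
[4] T0.load  rd  (counter 4, T0.r 4)
[5] T0.cas  hit  (counter 5, T0.r 4)
[6] T1.cas  miss  (counter 5, T1.r 4)
[7] T1.load  rd  (counter 5, T1.r 5)
[8] T1.cas  hit  (counter 6, T1.r 5)
[9] T1.load  rd  (counter 6, T1.r 6)
[10] T0.load  rd  (counter 6, T0.r 6)
[11] T0.cas  hit  (counter 7, T0.r 6)
[12] T1.cas  miss  (counter 7, T1.r 6)
[13] T0.load  rd  (counter 7, T0.r 7)
[14] T0.cas  hit  (counter 8, T0.r 7)
[15] T0.load  rd  (counter 8, T0.r 8)
[16] T0.cas  hit  (counter 9, T0.r 8)
Flip is step 6.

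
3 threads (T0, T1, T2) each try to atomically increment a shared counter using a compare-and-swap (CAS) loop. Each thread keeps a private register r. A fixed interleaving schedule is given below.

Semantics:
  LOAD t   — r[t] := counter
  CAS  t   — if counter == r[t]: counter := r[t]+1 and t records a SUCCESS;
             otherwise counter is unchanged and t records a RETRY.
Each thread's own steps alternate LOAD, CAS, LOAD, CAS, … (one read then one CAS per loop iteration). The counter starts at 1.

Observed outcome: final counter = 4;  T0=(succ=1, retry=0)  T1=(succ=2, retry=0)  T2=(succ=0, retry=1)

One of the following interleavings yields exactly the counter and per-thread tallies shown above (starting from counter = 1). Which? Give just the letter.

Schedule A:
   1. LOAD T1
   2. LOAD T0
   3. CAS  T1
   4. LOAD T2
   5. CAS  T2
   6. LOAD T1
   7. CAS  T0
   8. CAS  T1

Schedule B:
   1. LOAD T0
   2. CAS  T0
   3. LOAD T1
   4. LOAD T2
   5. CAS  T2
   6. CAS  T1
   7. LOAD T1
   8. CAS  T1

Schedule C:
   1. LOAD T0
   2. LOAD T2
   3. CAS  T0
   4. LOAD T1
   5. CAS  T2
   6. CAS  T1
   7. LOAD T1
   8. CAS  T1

C

Run C:
step 1: T0 LOAD ⇒ load; ctr=1 reg=1
step 2: T2 LOAD ⇒ load; ctr=1 reg=1
step 3: T0 CAS ⇒ ok; ctr=2 reg=1
step 4: T1 LOAD ⇒ load; ctr=2 reg=2
step 5: T2 CAS ⇒ retry; ctr=2 reg=1
step 6: T1 CAS ⇒ ok; ctr=3 reg=2
step 7: T1 LOAD ⇒ load; ctr=3 reg=3
step 8: T1 CAS ⇒ ok; ctr=4 reg=3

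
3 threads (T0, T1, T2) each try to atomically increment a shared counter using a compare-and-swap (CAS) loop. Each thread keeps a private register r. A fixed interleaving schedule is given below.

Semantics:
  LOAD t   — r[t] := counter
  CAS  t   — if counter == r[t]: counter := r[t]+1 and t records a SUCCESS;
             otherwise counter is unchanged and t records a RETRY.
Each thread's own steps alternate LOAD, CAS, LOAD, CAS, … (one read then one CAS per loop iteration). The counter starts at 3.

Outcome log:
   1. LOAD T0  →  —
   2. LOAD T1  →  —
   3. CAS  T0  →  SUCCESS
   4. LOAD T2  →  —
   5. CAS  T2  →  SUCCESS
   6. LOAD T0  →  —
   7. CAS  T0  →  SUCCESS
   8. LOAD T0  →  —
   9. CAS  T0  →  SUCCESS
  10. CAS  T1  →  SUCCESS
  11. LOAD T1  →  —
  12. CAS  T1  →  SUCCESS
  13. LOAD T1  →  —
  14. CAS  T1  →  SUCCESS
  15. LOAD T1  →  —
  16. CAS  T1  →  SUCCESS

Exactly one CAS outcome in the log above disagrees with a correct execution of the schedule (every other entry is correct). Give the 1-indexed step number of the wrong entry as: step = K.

step = 10

Re-executing:
#1 T0 reads 3
#2 T1 reads 3
#3 T0 CAS(3→4) writes; counter now 4
#4 T2 reads 4
#5 T2 CAS(4→5) writes; counter now 5
#6 T0 reads 5
#7 T0 CAS(5→6) writes; counter now 6
#8 T0 reads 6
#9 T0 CAS(6→7) writes; counter now 7
#10 T1 CAS(3→4) fails; counter now 7
#11 T1 reads 7
#12 T1 CAS(7→8) writes; counter now 8
#13 T1 reads 8
#14 T1 CAS(8→9) writes; counter now 9
#15 T1 reads 9
#16 T1 CAS(9→10) writes; counter now 10
Mismatch at 10.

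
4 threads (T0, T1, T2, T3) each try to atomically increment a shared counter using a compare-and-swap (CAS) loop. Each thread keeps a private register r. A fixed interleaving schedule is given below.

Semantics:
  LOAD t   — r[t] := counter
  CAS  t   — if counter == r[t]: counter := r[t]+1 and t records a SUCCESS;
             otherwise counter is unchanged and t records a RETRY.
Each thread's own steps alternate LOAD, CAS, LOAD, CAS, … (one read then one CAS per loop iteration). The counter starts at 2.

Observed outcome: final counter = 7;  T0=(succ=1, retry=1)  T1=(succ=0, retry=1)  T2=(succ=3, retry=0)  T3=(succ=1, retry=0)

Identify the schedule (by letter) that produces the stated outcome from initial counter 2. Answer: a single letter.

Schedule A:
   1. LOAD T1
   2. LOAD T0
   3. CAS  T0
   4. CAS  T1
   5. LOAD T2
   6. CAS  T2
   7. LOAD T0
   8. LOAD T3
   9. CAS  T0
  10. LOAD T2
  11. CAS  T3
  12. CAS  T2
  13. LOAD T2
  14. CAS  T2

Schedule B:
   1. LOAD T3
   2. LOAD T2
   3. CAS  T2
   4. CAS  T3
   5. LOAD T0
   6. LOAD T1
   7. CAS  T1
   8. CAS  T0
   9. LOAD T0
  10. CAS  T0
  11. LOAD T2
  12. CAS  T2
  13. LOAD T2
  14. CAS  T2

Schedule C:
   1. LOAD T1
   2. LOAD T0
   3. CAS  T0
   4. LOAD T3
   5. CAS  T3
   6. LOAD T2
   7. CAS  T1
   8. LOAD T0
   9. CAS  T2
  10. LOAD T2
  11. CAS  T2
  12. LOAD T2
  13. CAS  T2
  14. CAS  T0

C

Simulating candidate C:
#1 T1 reads 2
#2 T0 reads 2
#3 T0 CAS(2→3) writes; counter now 3
#4 T3 reads 3
#5 T3 CAS(3→4) writes; counter now 4
#6 T2 reads 4
#7 T1 CAS(2→3) fails; counter now 4
#8 T0 reads 4
#9 T2 CAS(4→5) writes; counter now 5
#10 T2 reads 5
#11 T2 CAS(5→6) writes; counter now 6
#12 T2 reads 6
#13 T2 CAS(6→7) writes; counter now 7
#14 T0 CAS(4→5) fails; counter now 7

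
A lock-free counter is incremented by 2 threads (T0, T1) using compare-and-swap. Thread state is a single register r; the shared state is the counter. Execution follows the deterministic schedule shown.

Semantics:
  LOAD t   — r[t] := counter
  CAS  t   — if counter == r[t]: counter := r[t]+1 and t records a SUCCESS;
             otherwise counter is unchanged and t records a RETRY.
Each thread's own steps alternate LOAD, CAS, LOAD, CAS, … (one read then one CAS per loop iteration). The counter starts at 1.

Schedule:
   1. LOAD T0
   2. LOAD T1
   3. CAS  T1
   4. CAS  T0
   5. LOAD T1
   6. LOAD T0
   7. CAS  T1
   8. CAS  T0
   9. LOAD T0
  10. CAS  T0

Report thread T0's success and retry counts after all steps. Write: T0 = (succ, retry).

[1] T0.load  rd  (counter 1, T0.r 1)
[2] T1.load  rd  (counter 1, T1.r 1)
[3] T1.cas  hit  (counter 2, T1.r 1)
[4] T0.cas  miss  (counter 2, T0.r 1)
[5] T1.load  rd  (counter 2, T1.r 2)
[6] T0.load  rd  (counter 2, T0.r 2)
[7] T1.cas  hit  (counter 3, T1.r 2)
[8] T0.cas  miss  (counter 3, T0.r 2)
[9] T0.load  rd  (counter 3, T0.r 3)
[10] T0.cas  hit  (counter 4, T0.r 3)

T0 = (1, 2)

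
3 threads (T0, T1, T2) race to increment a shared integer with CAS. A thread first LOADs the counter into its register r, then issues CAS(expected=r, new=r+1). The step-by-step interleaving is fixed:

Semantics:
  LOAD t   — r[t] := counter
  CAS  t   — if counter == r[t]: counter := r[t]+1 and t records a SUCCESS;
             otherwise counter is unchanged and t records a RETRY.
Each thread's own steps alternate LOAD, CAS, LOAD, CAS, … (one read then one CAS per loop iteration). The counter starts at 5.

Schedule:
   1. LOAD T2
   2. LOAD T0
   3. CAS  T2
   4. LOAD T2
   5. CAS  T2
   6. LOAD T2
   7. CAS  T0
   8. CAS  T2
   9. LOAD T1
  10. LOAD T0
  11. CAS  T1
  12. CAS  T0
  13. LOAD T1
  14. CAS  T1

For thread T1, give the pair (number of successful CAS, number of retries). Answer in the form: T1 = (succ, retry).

step 1: T2 LOAD ⇒ load; ctr=5 reg=5
step 2: T0 LOAD ⇒ load; ctr=5 reg=5
step 3: T2 CAS ⇒ ok; ctr=6 reg=5
step 4: T2 LOAD ⇒ load; ctr=6 reg=6
step 5: T2 CAS ⇒ ok; ctr=7 reg=6
step 6: T2 LOAD ⇒ load; ctr=7 reg=7
step 7: T0 CAS ⇒ retry; ctr=7 reg=5
step 8: T2 CAS ⇒ ok; ctr=8 reg=7
step 9: T1 LOAD ⇒ load; ctr=8 reg=8
step 10: T0 LOAD ⇒ load; ctr=8 reg=8
step 11: T1 CAS ⇒ ok; ctr=9 reg=8
step 12: T0 CAS ⇒ retry; ctr=9 reg=8
step 13: T1 LOAD ⇒ load; ctr=9 reg=9
step 14: T1 CAS ⇒ ok; ctr=10 reg=9

T1 = (2, 0)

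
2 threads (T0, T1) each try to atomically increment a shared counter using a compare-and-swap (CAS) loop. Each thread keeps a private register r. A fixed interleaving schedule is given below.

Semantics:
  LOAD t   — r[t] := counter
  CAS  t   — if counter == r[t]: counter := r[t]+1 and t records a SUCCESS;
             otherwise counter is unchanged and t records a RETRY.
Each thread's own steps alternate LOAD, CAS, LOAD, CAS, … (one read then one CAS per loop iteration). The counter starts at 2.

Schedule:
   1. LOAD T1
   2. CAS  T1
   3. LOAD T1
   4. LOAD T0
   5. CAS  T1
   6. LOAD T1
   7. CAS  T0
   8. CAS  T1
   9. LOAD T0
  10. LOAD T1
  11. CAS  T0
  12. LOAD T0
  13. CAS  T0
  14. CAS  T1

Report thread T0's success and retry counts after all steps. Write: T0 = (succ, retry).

T0 = (2, 1)

step 1: T1 LOAD ⇒ load; ctr=2 reg=2
step 2: T1 CAS ⇒ ok; ctr=3 reg=2
step 3: T1 LOAD ⇒ load; ctr=3 reg=3
step 4: T0 LOAD ⇒ load; ctr=3 reg=3
step 5: T1 CAS ⇒ ok; ctr=4 reg=3
step 6: T1 LOAD ⇒ load; ctr=4 reg=4
step 7: T0 CAS ⇒ retry; ctr=4 reg=3
step 8: T1 CAS ⇒ ok; ctr=5 reg=4
step 9: T0 LOAD ⇒ load; ctr=5 reg=5
step 10: T1 LOAD ⇒ load; ctr=5 reg=5
step 11: T0 CAS ⇒ ok; ctr=6 reg=5
step 12: T0 LOAD ⇒ load; ctr=6 reg=6
step 13: T0 CAS ⇒ ok; ctr=7 reg=6
step 14: T1 CAS ⇒ retry; ctr=7 reg=5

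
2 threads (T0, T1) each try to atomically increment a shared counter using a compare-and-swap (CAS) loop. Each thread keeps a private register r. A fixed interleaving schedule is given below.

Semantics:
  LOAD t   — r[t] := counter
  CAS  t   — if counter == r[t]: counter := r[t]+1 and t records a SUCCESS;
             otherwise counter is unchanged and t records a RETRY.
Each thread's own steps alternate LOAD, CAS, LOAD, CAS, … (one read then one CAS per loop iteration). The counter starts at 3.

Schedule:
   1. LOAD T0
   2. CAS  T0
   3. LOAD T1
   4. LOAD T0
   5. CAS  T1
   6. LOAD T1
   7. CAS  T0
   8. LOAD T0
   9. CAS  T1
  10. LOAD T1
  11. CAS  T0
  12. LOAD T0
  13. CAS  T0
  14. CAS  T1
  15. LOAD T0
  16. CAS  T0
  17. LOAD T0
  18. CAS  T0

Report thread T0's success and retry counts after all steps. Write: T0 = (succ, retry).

   1) LOAD T0:  M=3  r_T0=3
   2) CAS  T0:  M=4  r_T0=3 ✓
   3) LOAD T1:  M=4  r_T1=4
   4) LOAD T0:  M=4  r_T0=4
   5) CAS  T1:  M=5  r_T1=4 ✓
   6) LOAD T1:  M=5  r_T1=5
   7) CAS  T0:  M=5  r_T0=4 ✗
   8) LOAD T0:  M=5  r_T0=5
   9) CAS  T1:  M=6  r_T1=5 ✓
  10) LOAD T1:  M=6  r_T1=6
  11) CAS  T0:  M=6  r_T0=5 ✗
  12) LOAD T0:  M=6  r_T0=6
  13) CAS  T0:  M=7  r_T0=6 ✓
  14) CAS  T1:  M=7  r_T1=6 ✗
  15) LOAD T0:  M=7  r_T0=7
  16) CAS  T0:  M=8  r_T0=7 ✓
  17) LOAD T0:  M=8  r_T0=8
  18) CAS  T0:  M=9  r_T0=8 ✓

T0 = (4, 2)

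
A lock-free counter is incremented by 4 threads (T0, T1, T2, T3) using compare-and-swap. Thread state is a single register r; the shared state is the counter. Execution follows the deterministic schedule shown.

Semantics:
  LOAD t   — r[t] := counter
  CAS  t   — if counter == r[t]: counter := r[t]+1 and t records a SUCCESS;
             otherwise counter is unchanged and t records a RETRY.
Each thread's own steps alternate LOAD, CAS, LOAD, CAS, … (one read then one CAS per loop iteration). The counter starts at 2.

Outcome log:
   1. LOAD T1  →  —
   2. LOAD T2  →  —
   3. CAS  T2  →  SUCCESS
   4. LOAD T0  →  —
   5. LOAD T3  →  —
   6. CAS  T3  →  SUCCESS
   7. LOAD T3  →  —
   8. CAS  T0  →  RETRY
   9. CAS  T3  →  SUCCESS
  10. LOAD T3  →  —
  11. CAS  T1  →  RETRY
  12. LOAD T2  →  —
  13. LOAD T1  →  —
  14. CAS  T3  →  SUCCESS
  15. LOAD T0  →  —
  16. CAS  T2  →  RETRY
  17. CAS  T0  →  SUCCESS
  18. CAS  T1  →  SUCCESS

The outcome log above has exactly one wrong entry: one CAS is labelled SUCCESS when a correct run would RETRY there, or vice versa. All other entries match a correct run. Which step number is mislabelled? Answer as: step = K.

Reference trace:
   1) LOAD T1:  M=2  r_T1=2
   2) LOAD T2:  M=2  r_T2=2
   3) CAS  T2:  M=3  r_T2=2 ✓
   4) LOAD T0:  M=3  r_T0=3
   5) LOAD T3:  M=3  r_T3=3
   6) CAS  T3:  M=4  r_T3=3 ✓
   7) LOAD T3:  M=4  r_T3=4
   8) CAS  T0:  M=4  r_T0=3 ✗
   9) CAS  T3:  M=5  r_T3=4 ✓
  10) LOAD T3:  M=5  r_T3=5
  11) CAS  T1:  M=5  r_T1=2 ✗
  12) LOAD T2:  M=5  r_T2=5
  13) LOAD T1:  M=5  r_T1=5
  14) CAS  T3:  M=6  r_T3=5 ✓
  15) LOAD T0:  M=6  r_T0=6
  16) CAS  T2:  M=6  r_T2=5 ✗
  17) CAS  T0:  M=7  r_T0=6 ✓
  18) CAS  T1:  M=7  r_T1=5 ✗
Log disagrees first at step 18.

step = 18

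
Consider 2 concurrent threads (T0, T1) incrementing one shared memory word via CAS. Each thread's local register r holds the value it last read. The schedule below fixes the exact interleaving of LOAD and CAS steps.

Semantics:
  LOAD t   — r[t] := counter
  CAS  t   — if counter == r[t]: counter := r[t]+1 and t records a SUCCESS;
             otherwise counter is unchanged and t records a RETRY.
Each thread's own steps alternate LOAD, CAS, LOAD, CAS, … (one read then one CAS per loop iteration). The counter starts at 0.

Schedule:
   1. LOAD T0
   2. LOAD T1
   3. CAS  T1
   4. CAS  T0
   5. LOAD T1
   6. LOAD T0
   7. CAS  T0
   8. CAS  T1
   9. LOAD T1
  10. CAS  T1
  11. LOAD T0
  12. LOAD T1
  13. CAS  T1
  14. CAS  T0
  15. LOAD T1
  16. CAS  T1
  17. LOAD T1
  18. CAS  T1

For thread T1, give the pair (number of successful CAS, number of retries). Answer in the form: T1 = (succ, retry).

[1] T0.load  rd  (counter 0, T0.r 0)
[2] T1.load  rd  (counter 0, T1.r 0)
[3] T1.cas  hit  (counter 1, T1.r 0)
[4] T0.cas  miss  (counter 1, T0.r 0)
[5] T1.load  rd  (counter 1, T1.r 1)
[6] T0.load  rd  (counter 1, T0.r 1)
[7] T0.cas  hit  (counter 2, T0.r 1)
[8] T1.cas  miss  (counter 2, T1.r 1)
[9] T1.load  rd  (counter 2, T1.r 2)
[10] T1.cas  hit  (counter 3, T1.r 2)
[11] T0.load  rd  (counter 3, T0.r 3)
[12] T1.load  rd  (counter 3, T1.r 3)
[13] T1.cas  hit  (counter 4, T1.r 3)
[14] T0.cas  miss  (counter 4, T0.r 3)
[15] T1.load  rd  (counter 4, T1.r 4)
[16] T1.cas  hit  (counter 5, T1.r 4)
[17] T1.load  rd  (counter 5, T1.r 5)
[18] T1.cas  hit  (counter 6, T1.r 5)

T1 = (5, 1)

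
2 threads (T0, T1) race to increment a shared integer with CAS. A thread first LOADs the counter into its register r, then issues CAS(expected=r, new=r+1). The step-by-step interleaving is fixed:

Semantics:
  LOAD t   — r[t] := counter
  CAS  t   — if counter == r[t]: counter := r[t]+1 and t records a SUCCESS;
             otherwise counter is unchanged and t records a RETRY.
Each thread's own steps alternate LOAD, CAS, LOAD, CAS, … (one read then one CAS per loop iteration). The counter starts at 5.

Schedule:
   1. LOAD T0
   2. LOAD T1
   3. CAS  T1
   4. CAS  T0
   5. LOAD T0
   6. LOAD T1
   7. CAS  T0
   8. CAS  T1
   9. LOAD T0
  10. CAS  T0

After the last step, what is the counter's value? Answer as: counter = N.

counter = 8

   1) LOAD T0:  M=5  r_T0=5
   2) LOAD T1:  M=5  r_T1=5
   3) CAS  T1:  M=6  r_T1=5 ✓
   4) CAS  T0:  M=6  r_T0=5 ✗
   5) LOAD T0:  M=6  r_T0=6
   6) LOAD T1:  M=6  r_T1=6
   7) CAS  T0:  M=7  r_T0=6 ✓
   8) CAS  T1:  M=7  r_T1=6 ✗
   9) LOAD T0:  M=7  r_T0=7
  10) CAS  T0:  M=8  r_T0=7 ✓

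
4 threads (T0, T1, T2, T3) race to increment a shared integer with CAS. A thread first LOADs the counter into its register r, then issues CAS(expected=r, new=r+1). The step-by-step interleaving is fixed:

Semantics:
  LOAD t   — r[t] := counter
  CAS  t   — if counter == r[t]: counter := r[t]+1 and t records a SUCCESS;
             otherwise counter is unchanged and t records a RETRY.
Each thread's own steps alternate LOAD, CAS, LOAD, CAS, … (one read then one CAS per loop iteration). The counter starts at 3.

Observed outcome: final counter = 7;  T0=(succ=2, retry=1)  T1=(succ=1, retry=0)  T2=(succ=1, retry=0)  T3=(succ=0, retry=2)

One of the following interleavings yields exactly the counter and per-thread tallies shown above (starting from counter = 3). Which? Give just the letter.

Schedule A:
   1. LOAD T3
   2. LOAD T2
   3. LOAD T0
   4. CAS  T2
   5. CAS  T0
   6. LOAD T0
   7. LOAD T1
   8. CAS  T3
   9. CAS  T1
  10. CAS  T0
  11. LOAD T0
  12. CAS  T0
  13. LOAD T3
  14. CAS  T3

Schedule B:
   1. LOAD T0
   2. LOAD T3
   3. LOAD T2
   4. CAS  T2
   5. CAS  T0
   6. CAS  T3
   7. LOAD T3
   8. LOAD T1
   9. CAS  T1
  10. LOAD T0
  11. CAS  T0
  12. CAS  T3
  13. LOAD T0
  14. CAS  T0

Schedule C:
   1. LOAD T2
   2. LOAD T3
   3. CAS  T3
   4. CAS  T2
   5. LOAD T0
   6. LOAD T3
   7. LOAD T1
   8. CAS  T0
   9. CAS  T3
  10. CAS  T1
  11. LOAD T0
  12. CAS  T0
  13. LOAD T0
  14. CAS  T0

Tracing schedule B:
#1 T0 reads 3
#2 T3 reads 3
#3 T2 reads 3
#4 T2 CAS(3→4) writes; counter now 4
#5 T0 CAS(3→4) fails; counter now 4
#6 T3 CAS(3→4) fails; counter now 4
#7 T3 reads 4
#8 T1 reads 4
#9 T1 CAS(4→5) writes; counter now 5
#10 T0 reads 5
#11 T0 CAS(5→6) writes; counter now 6
#12 T3 CAS(4→5) fails; counter now 6
#13 T0 reads 6
#14 T0 CAS(6→7) writes; counter now 7

B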